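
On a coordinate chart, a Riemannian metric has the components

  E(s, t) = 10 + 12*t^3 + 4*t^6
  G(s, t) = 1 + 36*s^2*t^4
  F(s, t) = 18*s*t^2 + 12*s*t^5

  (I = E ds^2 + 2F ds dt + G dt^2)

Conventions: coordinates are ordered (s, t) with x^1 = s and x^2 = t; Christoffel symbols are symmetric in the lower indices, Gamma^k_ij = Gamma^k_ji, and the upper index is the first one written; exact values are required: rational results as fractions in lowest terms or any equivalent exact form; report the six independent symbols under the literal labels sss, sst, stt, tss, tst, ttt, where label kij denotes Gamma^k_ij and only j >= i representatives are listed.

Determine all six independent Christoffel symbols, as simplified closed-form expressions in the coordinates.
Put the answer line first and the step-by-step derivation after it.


Answer: Gamma_sss = 0, Gamma_sst = (6*t^5 + 9*t^2)/(18*s^2*t^4 + 2*t^6 + 6*t^3 + 5), Gamma_stt = (12*s*t^4 + 18*s*t)/(18*s^2*t^4 + 2*t^6 + 6*t^3 + 5), Gamma_tss = 0, Gamma_tst = 18*s*t^4/(18*s^2*t^4 + 2*t^6 + 6*t^3 + 5), Gamma_ttt = 36*s^2*t^3/(18*s^2*t^4 + 2*t^6 + 6*t^3 + 5)

E = 10 + 12*t^3 + 4*t^6; F = 18*s*t^2 + 12*s*t^5; G = 1 + 36*s^2*t^4
Gamma^k_ij = (1/2) g^{kl} (d_i g_jl + d_j g_il - d_l g_ij), with g^inv = (1/(EG-F^2)) [[G, -F], [-F, E]]
first partials: E_s = 0, E_t = 36*t^2 + 24*t^5, F_s = 18*t^2 + 12*t^5, F_t = 36*s*t + 60*s*t^4, G_s = 72*s*t^4, G_t = 144*s^2*t^3
D = EG - F^2 = 10 + 12*t^3 + 4*t^6 + 36*s^2*t^4
expanded: Gamma^s_ss = (G E_s - 2F F_s + F E_t)/(2D), Gamma^s_st = (G E_t - F G_s)/(2D), Gamma^s_tt = (2G F_t - G G_s - F G_t)/(2D), Gamma^t_ss = (2E F_s - E E_t - F E_s)/(2D), Gamma^t_st = (E G_s - F E_t)/(2D), Gamma^t_tt = (E G_t - 2F F_t + F G_s)/(2D); substitute and cancel common factors


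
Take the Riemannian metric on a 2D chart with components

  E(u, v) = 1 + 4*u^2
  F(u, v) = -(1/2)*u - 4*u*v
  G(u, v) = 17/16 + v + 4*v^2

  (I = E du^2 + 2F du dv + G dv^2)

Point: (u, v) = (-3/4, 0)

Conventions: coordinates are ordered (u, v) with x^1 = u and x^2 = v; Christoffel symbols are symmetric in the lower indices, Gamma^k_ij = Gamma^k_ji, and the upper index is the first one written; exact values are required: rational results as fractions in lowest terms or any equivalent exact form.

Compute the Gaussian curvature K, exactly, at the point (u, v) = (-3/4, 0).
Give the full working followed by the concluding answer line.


E = 13/4, F = 3/8, G = 17/16, EG - F^2 = 53/16 at the point
E_u = -6, E_v = 0, F_u = -1/2, F_v = 3, G_u = 0, G_v = 1
E_vv = 0, F_uv = -4, G_uu = 0
By Brioschi, K is (det M1 - det M2) divided by (EG - F^2) squared.
M1 = [[-E_vv/2 + F_uv - G_uu/2, E_u/2, F_u - E_v/2], [F_v - G_u/2, E, F], [G_v/2, F, G]] = [[-4, -3, -1/2], [3, 13/4, 3/8], [1/2, 3/8, 17/16]]; det M1 = -4
M2 = [[0, E_v/2, G_u/2], [E_v/2, E, F], [G_u/2, F, G]] = [[0, 0, 0], [0, 13/4, 3/8], [0, 3/8, 17/16]]; det M2 = 0
det M1 - det M2 = -4; K = -4 / (53/16)^2 = -1024/2809

Answer: K = -1024/2809


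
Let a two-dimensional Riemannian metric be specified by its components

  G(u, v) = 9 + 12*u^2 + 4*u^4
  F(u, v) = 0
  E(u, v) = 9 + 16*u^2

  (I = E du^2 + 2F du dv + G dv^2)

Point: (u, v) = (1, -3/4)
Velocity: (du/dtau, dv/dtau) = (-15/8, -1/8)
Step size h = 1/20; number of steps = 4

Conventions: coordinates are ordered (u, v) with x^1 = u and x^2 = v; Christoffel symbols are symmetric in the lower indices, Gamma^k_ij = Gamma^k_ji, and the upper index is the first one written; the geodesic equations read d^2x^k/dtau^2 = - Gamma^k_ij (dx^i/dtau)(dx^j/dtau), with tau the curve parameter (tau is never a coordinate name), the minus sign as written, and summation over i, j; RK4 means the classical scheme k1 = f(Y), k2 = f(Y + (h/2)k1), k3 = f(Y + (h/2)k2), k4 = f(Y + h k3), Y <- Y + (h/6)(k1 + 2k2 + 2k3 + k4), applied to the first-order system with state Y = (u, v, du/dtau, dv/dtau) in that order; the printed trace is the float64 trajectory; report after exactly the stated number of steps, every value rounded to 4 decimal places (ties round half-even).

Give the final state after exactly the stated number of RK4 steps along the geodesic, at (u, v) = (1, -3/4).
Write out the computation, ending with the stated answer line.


f(Y) = (du/dtau, dv/dtau, -Gamma^u_ij Y'^i Y'^j, -Gamma^v_ij Y'^i Y'^j) with the Gammas evaluated at the stage position; h = 0.050000; intermediate values shown to 6 dp
step 0: u = 1.0000, v = -0.7500, du/dtau = -1.8750, dv/dtau = -0.1250
step 1:
  k1: at (u, v) = (1.000000, -0.750000), (du/dtau, dv/dtau) = (-1.875000, -0.125000); Gamma_uuu = 0.640000, Gamma_uuv = 0.000000, Gamma_uvv = -0.800000, Gamma_vuu = 0.000000, Gamma_vuv = 0.800000, Gamma_vvv = 0.000000; k1 = (-1.875000, -0.125000, -2.237500, -0.375000)
  k2: at (u, v) = (0.953125, -0.753125), (du/dtau, dv/dtau) = (-1.930937, -0.134375); Gamma_uuu = 0.647967, Gamma_uuv = 0.000000, Gamma_uvv = -0.780297, Gamma_vuu = 0.000000, Gamma_vuv = 0.791485, Gamma_vvv = 0.000000; k2 = (-1.930937, -0.134375, -2.401867, -0.410733)
  k3: at (u, v) = (0.951727, -0.753359), (du/dtau, dv/dtau) = (-1.935047, -0.135268); Gamma_uuu = 0.648190, Gamma_uuv = 0.000000, Gamma_uvv = -0.779702, Gamma_vuu = 0.000000, Gamma_vuv = 0.791199, Gamma_vvv = 0.000000; k3 = (-1.935047, -0.135268, -2.412819, -0.414193)
  k4: at (u, v) = (0.903248, -0.756763), (du/dtau, dv/dtau) = (-1.995641, -0.145710); Gamma_uuu = 0.655308, Gamma_uuv = 0.000000, Gamma_uvv = -0.758799, Gamma_vuu = 0.000000, Gamma_vuv = 0.780055, Gamma_vvv = 0.000000; k4 = (-1.995641, -0.145710, -2.593707, -0.453655)
  Y <- Y + (h/6)(k1 + 2k2 + 2k3 + k4): u = 0.9033, v = -0.7567, du/dtau = -1.9955, dv/dtau = -0.1457
step 2:
  k1: at (u, v) = (0.903312, -0.756750), (du/dtau, dv/dtau) = (-1.995505, -0.145654); Gamma_uuu = 0.655299, Gamma_uuv = 0.000000, Gamma_uvv = -0.758827, Gamma_vuu = 0.000000, Gamma_vuv = 0.780071, Gamma_vvv = 0.000000; k1 = (-1.995505, -0.145654, -2.593329, -0.453461)
  k2: at (u, v) = (0.853424, -0.760391), (du/dtau, dv/dtau) = (-2.060338, -0.156991); Gamma_uuu = 0.661142, Gamma_uuv = 0.000000, Gamma_uvv = -0.736622, Gamma_vuu = 0.000000, Gamma_vuv = 0.765975, Gamma_vvv = 0.000000; k2 = (-2.060338, -0.156991, -2.788390, -0.495516)
  k3: at (u, v) = (0.851803, -0.760675), (du/dtau, dv/dtau) = (-2.065215, -0.158042); Gamma_uuu = 0.661303, Gamma_uuv = 0.000000, Gamma_uvv = -0.735887, Gamma_vuu = 0.000000, Gamma_vuv = 0.765470, Gamma_vvv = 0.000000; k3 = (-2.065215, -0.158042, -2.802149, -0.499685)
  k4: at (u, v) = (0.800051, -0.764652), (du/dtau, dv/dtau) = (-2.135612, -0.170638); Gamma_uuu = 0.665278, Gamma_uuv = 0.000000, Gamma_uvv = -0.711874, Gamma_vuu = 0.000000, Gamma_vuv = 0.747683, Gamma_vvv = 0.000000; k4 = (-2.135612, -0.170638, -3.013498, -0.544937)
  Y <- Y + (h/6)(k1 + 2k2 + 2k3 + k4): u = 0.8001, v = -0.7646, du/dtau = -2.1354, dv/dtau = -0.1706
step 3:
  k1: at (u, v) = (0.800126, -0.764636), (du/dtau, dv/dtau) = (-2.135404, -0.170561); Gamma_uuu = 0.665274, Gamma_uuv = 0.000000, Gamma_uvv = -0.711910, Gamma_vuu = 0.000000, Gamma_vuv = 0.747711, Gamma_vvv = 0.000000; k1 = (-2.135404, -0.170561, -3.012906, -0.544657)
  k2: at (u, v) = (0.746741, -0.768900), (du/dtau, dv/dtau) = (-2.210727, -0.184177); Gamma_uuu = 0.666660, Gamma_uuv = 0.000000, Gamma_uvv = -0.685868, Gamma_vuu = 0.000000, Gamma_vuv = 0.725829, Gamma_vvv = 0.000000; k2 = (-2.210727, -0.184177, -3.234912, -0.591066)
  k3: at (u, v) = (0.744858, -0.769241), (du/dtau, dv/dtau) = (-2.216277, -0.185338); Gamma_uuu = 0.666651, Gamma_uuv = 0.000000, Gamma_uvv = -0.684922, Gamma_vuu = 0.000000, Gamma_vuv = 0.724989, Gamma_vvv = 0.000000; k3 = (-2.216277, -0.185338, -3.250984, -0.595592)
  k4: at (u, v) = (0.689313, -0.773903), (du/dtau, dv/dtau) = (-2.297953, -0.200340); Gamma_uuu = 0.664300, Gamma_uuv = 0.000000, Gamma_uvv = -0.656047, Gamma_vuu = 0.000000, Gamma_vuv = 0.697984, Gamma_vvv = 0.000000; k4 = (-2.297953, -0.200340, -3.481566, -0.642666)
  Y <- Y + (h/6)(k1 + 2k2 + 2k3 + k4): u = 0.6894, v = -0.7739, du/dtau = -2.2976, dv/dtau = -0.2002
step 4:
  k1: at (u, v) = (0.689398, -0.773886), (du/dtau, dv/dtau) = (-2.297623, -0.200233); Gamma_uuu = 0.664307, Gamma_uuv = 0.000000, Gamma_uvv = -0.656093, Gamma_vuu = 0.000000, Gamma_vuv = 0.698029, Gamma_vvv = 0.000000; k1 = (-2.297623, -0.200233, -3.480621, -0.642270)
  k2: at (u, v) = (0.631958, -0.778892), (du/dtau, dv/dtau) = (-2.384638, -0.216290); Gamma_uuu = 0.657009, Gamma_uuv = 0.000000, Gamma_uvv = -0.623952, Gamma_vuu = 0.000000, Gamma_vuv = 0.665439, Gamma_vvv = 0.000000; k2 = (-2.384638, -0.216290, -3.706893, -0.686431)
  k3: at (u, v) = (0.629782, -0.779293), (du/dtau, dv/dtau) = (-2.390295, -0.217394); Gamma_uuu = 0.656621, Gamma_uuv = 0.000000, Gamma_uvv = -0.622682, Gamma_vuu = 0.000000, Gamma_vuv = 0.664108, Gamma_vvv = 0.000000; k3 = (-2.390295, -0.217394, -3.722185, -0.690188)
  k4: at (u, v) = (0.569884, -0.784755), (du/dtau, dv/dtau) = (-2.483732, -0.234742); Gamma_uuu = 0.642291, Gamma_uuv = 0.000000, Gamma_uvv = -0.586016, Gamma_vuu = 0.000000, Gamma_vuv = 0.624610, Gamma_vvv = 0.000000; k4 = (-2.483732, -0.234742, -3.929952, -0.728341)
  Y <- Y + (h/6)(k1 + 2k2 + 2k3 + k4): u = 0.5700, v = -0.7847, du/dtau = -2.4832, dv/dtau = -0.2346

Answer: u = 0.5700, v = -0.7847, du/dtau = -2.4832, dv/dtau = -0.2346


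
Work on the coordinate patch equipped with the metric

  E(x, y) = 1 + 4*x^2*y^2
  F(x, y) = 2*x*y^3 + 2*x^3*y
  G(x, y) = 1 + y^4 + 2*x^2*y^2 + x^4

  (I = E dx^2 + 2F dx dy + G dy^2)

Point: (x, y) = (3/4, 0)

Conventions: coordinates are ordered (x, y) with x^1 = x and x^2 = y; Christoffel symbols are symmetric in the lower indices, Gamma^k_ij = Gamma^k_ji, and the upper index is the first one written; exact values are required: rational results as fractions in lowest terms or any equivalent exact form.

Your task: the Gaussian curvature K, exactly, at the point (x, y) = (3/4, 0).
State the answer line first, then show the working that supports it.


Answer: K = -147456/113569

E = 1, F = 0, G = 337/256, EG - F^2 = 337/256 at the point
E_x = 0, E_y = 0, F_x = 0, F_y = 27/32, G_x = 27/16, G_y = 0
E_yy = 9/2, F_xy = 27/8, G_xx = 27/4
The intrinsic route: Brioschi's K = (det M1 - det M2)/(EG - F^2)^2.
M1 = [[-E_yy/2 + F_xy - G_xx/2, E_x/2, F_x - E_y/2], [F_y - G_x/2, E, F], [G_y/2, F, G]] = [[-9/4, 0, 0], [0, 1, 0], [0, 0, 337/256]]; det M1 = -3033/1024
M2 = [[0, E_y/2, G_x/2], [E_y/2, E, F], [G_x/2, F, G]] = [[0, 0, 27/32], [0, 1, 0], [27/32, 0, 337/256]]; det M2 = -729/1024
det M1 - det M2 = -9/4; K = -9/4 / (337/256)^2 = -147456/113569


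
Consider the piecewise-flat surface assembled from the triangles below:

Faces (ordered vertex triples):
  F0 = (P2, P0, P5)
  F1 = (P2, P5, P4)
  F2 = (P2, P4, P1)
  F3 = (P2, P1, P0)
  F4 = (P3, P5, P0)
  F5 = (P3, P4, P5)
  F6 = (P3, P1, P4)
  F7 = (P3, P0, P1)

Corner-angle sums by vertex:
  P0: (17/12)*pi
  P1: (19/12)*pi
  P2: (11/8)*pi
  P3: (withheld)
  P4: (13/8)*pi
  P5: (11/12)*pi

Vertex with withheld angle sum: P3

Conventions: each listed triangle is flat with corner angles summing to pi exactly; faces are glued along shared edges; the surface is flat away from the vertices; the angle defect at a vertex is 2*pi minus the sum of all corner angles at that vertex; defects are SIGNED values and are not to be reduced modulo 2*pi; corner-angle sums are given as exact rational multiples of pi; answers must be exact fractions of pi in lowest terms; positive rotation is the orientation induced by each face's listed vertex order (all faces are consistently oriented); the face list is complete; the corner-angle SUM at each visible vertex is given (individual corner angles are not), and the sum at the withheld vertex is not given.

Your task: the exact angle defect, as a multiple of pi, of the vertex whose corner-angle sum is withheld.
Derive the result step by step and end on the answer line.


V = 6, E = 12, F = 8; chi = V - E + F = 2
Gauss-Bonnet: total defect = 2*pi*chi = 4*pi; visible defects sum to (37/12)*pi

Answer: defect(P3) = (11/12)*pi


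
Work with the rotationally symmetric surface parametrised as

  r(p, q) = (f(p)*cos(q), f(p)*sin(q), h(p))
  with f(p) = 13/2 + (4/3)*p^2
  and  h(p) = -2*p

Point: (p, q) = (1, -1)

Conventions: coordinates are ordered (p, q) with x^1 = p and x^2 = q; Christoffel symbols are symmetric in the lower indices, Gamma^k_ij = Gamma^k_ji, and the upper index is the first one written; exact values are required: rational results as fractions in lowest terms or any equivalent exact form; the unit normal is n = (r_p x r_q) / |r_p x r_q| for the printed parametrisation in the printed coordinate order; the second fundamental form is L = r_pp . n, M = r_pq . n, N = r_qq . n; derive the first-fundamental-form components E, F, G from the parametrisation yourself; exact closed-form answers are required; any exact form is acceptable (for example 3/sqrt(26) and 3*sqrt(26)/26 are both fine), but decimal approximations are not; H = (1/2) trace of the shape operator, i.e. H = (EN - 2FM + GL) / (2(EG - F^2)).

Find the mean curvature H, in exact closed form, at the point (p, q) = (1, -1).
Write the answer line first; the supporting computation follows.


Answer: H = 198/5875

f = 47/6, f' = 8/3, f'' = 8/3, h' = -2, h'' = 0
E = 100/9, F = 0, G = 2209/36; answer radicand W^2 = 100/9
unnormalised second-form numerators: l = 16/3, m = 0, n = -47/3; L = l/sqrt(100/9), and similarly M = m/sqrt(W^2), N = n/sqrt(W^2)
H = (E*n - 2*F*m + G*l) / (2*(EG - F^2)*sqrt(W^2)); E*n - 2*F*m + G*l = 4136/27, EG - F^2 = 55225/81, so H = (132/1175)/sqrt(100/9)


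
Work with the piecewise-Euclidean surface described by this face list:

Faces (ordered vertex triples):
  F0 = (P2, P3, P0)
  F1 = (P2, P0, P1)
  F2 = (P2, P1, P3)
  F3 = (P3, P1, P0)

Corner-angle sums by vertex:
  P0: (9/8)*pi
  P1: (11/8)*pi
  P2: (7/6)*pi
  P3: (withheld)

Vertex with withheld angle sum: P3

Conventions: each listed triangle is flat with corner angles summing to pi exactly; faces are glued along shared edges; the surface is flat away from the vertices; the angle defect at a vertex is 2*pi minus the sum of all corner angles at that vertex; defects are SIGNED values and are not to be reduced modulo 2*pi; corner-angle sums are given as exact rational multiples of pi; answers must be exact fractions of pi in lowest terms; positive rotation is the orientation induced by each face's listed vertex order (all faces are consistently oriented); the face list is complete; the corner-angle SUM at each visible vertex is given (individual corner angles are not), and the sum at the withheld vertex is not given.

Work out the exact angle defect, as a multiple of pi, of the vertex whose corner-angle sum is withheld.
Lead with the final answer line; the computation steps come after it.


Answer: defect(P3) = (5/3)*pi

V = 4, E = 6, F = 4; chi = V - E + F = 2
Gauss-Bonnet: total defect = 2*pi*chi = 4*pi; visible defects sum to (7/3)*pi


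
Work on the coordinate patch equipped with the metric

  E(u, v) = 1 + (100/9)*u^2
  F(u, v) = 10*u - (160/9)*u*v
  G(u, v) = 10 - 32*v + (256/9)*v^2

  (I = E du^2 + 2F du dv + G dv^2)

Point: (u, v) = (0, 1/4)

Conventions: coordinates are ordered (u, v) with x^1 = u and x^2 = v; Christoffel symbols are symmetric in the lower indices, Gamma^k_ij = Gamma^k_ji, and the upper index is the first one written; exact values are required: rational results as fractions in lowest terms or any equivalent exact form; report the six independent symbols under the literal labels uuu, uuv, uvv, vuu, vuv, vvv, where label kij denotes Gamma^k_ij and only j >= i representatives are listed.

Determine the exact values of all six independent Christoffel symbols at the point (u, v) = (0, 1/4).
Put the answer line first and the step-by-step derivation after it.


Answer: Gamma_uuu = 0, Gamma_uuv = 0, Gamma_uvv = 0, Gamma_vuu = 25/17, Gamma_vuv = 0, Gamma_vvv = -40/17

E = 1, F = 0, G = 34/9 at the point
E_u = 0, E_v = 0, F_u = 50/9, F_v = 0, G_u = 0, G_v = -160/9
EG - F^2 = 34/9;  g^inv = (9/34) * [[34/9, 0], [0, 1]]
first-kind symbols [ij,l] = (1/2)(d_i g_jl + d_j g_il - d_l g_ij): [uu,u] = E_u/2 = 0, [uu,v] = F_u - E_v/2 = 50/9, [uv,u] = E_v/2 = 0, [uv,v] = G_u/2 = 0, [vv,u] = F_v - G_u/2 = 0, [vv,v] = G_v/2 = -80/9
Gamma^u_ij = (G*[ij,u] - F*[ij,v])/(EG - F^2), Gamma^v_ij = (E*[ij,v] - F*[ij,u])/(EG - F^2)


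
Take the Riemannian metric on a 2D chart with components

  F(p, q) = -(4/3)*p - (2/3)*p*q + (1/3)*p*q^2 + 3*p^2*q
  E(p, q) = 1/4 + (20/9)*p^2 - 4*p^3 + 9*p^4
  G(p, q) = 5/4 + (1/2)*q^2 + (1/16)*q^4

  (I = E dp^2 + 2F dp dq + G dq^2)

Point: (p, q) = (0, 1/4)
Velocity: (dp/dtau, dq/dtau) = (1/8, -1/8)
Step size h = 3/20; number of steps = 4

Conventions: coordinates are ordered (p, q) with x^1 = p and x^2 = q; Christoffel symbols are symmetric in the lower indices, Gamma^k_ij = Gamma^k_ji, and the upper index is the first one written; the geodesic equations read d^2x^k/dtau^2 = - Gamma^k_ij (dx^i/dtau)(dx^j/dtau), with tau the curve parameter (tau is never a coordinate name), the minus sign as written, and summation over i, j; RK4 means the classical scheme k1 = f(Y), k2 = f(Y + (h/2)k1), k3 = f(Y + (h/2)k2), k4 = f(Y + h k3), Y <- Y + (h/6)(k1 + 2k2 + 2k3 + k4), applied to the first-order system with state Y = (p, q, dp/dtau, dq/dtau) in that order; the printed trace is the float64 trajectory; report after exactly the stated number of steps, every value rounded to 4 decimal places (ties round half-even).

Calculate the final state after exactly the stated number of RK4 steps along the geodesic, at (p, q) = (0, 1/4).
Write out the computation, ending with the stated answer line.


f(Y) = (dp/dtau, dq/dtau, -Gamma^p_ij Y'^i Y'^j, -Gamma^q_ij Y'^i Y'^j) with the Gammas evaluated at the stage position; h = 0.150000; intermediate values shown to 6 dp
step 0: p = 0.0000, q = 0.2500, dp/dtau = 0.1250, dq/dtau = -0.1250
step 1:
  k1: at (p, q) = (0.000000, 0.250000), (dp/dtau, dq/dtau) = (0.125000, -0.125000); Gamma_ppp = 0.000000, Gamma_ppq = 0.000000, Gamma_pqq = 0.000000, Gamma_qpp = -1.154252, Gamma_qpq = 0.000000, Gamma_qqq = 0.099066; k1 = (0.125000, -0.125000, 0.000000, 0.016487)
  k2: at (p, q) = (0.009375, 0.240625), (dp/dtau, dq/dtau) = (0.125000, -0.123763); Gamma_ppp = 0.018422, Gamma_ppq = 0.000000, Gamma_pqq = -0.012676, Gamma_qpp = -1.141891, Gamma_qpq = 0.000000, Gamma_qqq = 0.095281; k2 = (0.125000, -0.123763, -0.000094, 0.016383)
  k3: at (p, q) = (0.009375, 0.240718), (dp/dtau, dq/dtau) = (0.124993, -0.123771); Gamma_ppp = 0.018419, Gamma_ppq = 0.000000, Gamma_pqq = -0.012671, Gamma_qpp = -1.141904, Gamma_qpq = 0.000000, Gamma_qqq = 0.095317; k3 = (0.124993, -0.123771, -0.000094, 0.016380)
  k4: at (p, q) = (0.018749, 0.231434), (dp/dtau, dq/dtau) = (0.124986, -0.122543); Gamma_ppp = 0.035153, Gamma_ppq = 0.000000, Gamma_pqq = -0.024159, Gamma_qpp = -1.129850, Gamma_qpq = 0.000000, Gamma_qqq = 0.091316; k4 = (0.124986, -0.122543, -0.000186, 0.016279)
  Y <- Y + (h/6)(k1 + 2k2 + 2k3 + k4): p = 0.0187, q = 0.2314, dp/dtau = 0.1250, dq/dtau = -0.1225
step 2:
  k1: at (p, q) = (0.018749, 0.231435), (dp/dtau, dq/dtau) = (0.124986, -0.122543); Gamma_ppp = 0.035153, Gamma_ppq = 0.000000, Gamma_pqq = -0.024159, Gamma_qpp = -1.129850, Gamma_qpq = 0.000000, Gamma_qqq = 0.091316; k1 = (0.124986, -0.122543, -0.000186, 0.016279)
  k2: at (p, q) = (0.028123, 0.222244), (dp/dtau, dq/dtau) = (0.124972, -0.121322); Gamma_ppp = 0.050346, Gamma_ppq = 0.000000, Gamma_pqq = -0.034429, Gamma_qpp = -1.118158, Gamma_qpq = 0.000000, Gamma_qqq = 0.087143; k2 = (0.124972, -0.121322, -0.000280, 0.016181)
  k3: at (p, q) = (0.028122, 0.222336), (dp/dtau, dq/dtau) = (0.124965, -0.121329); Gamma_ppp = 0.050339, Gamma_ppq = 0.000000, Gamma_pqq = -0.034415, Gamma_qpp = -1.118167, Gamma_qpq = 0.000000, Gamma_qqq = 0.087179; k3 = (0.124965, -0.121329, -0.000279, 0.016178)
  k4: at (p, q) = (0.037494, 0.213235), (dp/dtau, dq/dtau) = (0.124944, -0.120116); Gamma_ppp = 0.064142, Gamma_ppq = 0.000000, Gamma_pqq = -0.043432, Gamma_qpp = -1.106881, Gamma_qpq = 0.000000, Gamma_qqq = 0.082877; k4 = (0.124944, -0.120116, -0.000375, 0.016084)
  Y <- Y + (h/6)(k1 + 2k2 + 2k3 + k4): p = 0.0375, q = 0.2132, dp/dtau = 0.1249, dq/dtau = -0.1201
step 3:
  k1: at (p, q) = (0.037494, 0.213236), (dp/dtau, dq/dtau) = (0.124944, -0.120116); Gamma_ppp = 0.064142, Gamma_ppq = 0.000000, Gamma_pqq = -0.043432, Gamma_qpp = -1.106881, Gamma_qpq = 0.000000, Gamma_qqq = 0.082877; k1 = (0.124944, -0.120116, -0.000375, 0.016084)
  k2: at (p, q) = (0.046865, 0.204227), (dp/dtau, dq/dtau) = (0.124916, -0.118909); Gamma_ppp = 0.076723, Gamma_ppq = 0.000000, Gamma_pqq = -0.051177, Gamma_qpp = -1.096038, Gamma_qpq = 0.000000, Gamma_qqq = 0.078489; k2 = (0.124916, -0.118909, -0.000474, 0.015993)
  k3: at (p, q) = (0.046863, 0.204317), (dp/dtau, dq/dtau) = (0.124908, -0.118916); Gamma_ppp = 0.076713, Gamma_ppq = 0.000000, Gamma_pqq = -0.051154, Gamma_qpp = -1.096043, Gamma_qpq = 0.000000, Gamma_qqq = 0.078525; k3 = (0.124908, -0.118916, -0.000474, 0.015990)
  k4: at (p, q) = (0.056231, 0.195398), (dp/dtau, dq/dtau) = (0.124873, -0.117717); Gamma_ppp = 0.088241, Gamma_ppq = 0.000000, Gamma_pqq = -0.057600, Gamma_qpp = -1.085670, Gamma_qpq = 0.000000, Gamma_qqq = 0.074094; k4 = (0.124873, -0.117717, -0.000578, 0.015902)
  Y <- Y + (h/6)(k1 + 2k2 + 2k3 + k4): p = 0.0562, q = 0.1954, dp/dtau = 0.1249, dq/dtau = -0.1177
step 4:
  k1: at (p, q) = (0.056231, 0.195399), (dp/dtau, dq/dtau) = (0.124873, -0.117717); Gamma_ppp = 0.088242, Gamma_ppq = 0.000000, Gamma_pqq = -0.057600, Gamma_qpp = -1.085670, Gamma_qpq = 0.000000, Gamma_qqq = 0.074094; k1 = (0.124873, -0.117717, -0.000578, 0.015902)
  k2: at (p, q) = (0.065597, 0.186570), (dp/dtau, dq/dtau) = (0.124829, -0.116524); Gamma_ppp = 0.098899, Gamma_ppq = 0.000000, Gamma_pqq = -0.062734, Gamma_qpp = -1.075786, Gamma_qpq = 0.000000, Gamma_qqq = 0.069663; k2 = (0.124829, -0.116524, -0.000689, 0.015817)
  k3: at (p, q) = (0.065593, 0.186659), (dp/dtau, dq/dtau) = (0.124821, -0.116531); Gamma_ppp = 0.098889, Gamma_ppq = 0.000000, Gamma_pqq = -0.062704, Gamma_qpp = -1.075786, Gamma_qpq = 0.000000, Gamma_qqq = 0.069701; k3 = (0.124821, -0.116531, -0.000689, 0.015815)
  k4: at (p, q) = (0.074954, 0.177919), (dp/dtau, dq/dtau) = (0.124769, -0.115345); Gamma_ppp = 0.108859, Gamma_ppq = 0.000000, Gamma_pqq = -0.066508, Gamma_qpp = -1.066400, Gamma_qpq = 0.000000, Gamma_qqq = 0.065312; k4 = (0.124769, -0.115345, -0.000810, 0.015732)
  Y <- Y + (h/6)(k1 + 2k2 + 2k3 + k4): p = 0.0750, q = 0.1779, dp/dtau = 0.1248, dq/dtau = -0.1153

Answer: p = 0.0750, q = 0.1779, dp/dtau = 0.1248, dq/dtau = -0.1153


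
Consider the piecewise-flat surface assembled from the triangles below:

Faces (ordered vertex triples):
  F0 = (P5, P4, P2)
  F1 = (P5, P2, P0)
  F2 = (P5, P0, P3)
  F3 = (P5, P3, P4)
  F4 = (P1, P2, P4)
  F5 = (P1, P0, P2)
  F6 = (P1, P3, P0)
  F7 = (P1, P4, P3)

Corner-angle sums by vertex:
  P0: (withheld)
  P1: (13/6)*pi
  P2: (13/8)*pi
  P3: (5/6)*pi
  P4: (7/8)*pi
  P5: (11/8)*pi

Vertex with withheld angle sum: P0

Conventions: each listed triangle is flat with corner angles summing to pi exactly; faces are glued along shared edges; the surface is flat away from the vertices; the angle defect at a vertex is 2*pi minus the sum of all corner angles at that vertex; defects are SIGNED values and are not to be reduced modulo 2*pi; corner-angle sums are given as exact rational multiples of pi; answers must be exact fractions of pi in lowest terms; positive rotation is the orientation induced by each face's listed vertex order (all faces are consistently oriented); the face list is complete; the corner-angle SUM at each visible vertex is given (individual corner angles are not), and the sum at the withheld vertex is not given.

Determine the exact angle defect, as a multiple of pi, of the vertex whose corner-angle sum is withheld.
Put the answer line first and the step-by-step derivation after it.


Answer: defect(P0) = (7/8)*pi

V = 6, E = 12, F = 8; chi = V - E + F = 2
Gauss-Bonnet: total defect = 2*pi*chi = 4*pi; visible defects sum to (25/8)*pi


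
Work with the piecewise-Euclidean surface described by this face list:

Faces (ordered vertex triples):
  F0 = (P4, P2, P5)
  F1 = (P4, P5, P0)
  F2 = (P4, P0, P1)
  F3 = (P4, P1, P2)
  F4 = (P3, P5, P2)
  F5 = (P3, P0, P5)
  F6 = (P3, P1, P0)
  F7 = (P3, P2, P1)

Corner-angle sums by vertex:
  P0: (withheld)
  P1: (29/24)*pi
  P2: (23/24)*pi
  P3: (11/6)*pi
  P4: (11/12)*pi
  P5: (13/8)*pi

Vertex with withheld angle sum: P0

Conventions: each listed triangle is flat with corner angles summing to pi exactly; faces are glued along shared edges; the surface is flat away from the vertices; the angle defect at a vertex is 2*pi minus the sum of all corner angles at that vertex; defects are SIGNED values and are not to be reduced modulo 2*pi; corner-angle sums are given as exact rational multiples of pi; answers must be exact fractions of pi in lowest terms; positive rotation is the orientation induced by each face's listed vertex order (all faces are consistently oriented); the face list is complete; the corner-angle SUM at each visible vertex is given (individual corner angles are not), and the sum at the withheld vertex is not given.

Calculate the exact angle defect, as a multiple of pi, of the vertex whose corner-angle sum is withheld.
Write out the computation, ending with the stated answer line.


V = 6, E = 12, F = 8; chi = V - E + F = 2
Gauss-Bonnet: total defect = 2*pi*chi = 4*pi; visible defects sum to (83/24)*pi

Answer: defect(P0) = (13/24)*pi


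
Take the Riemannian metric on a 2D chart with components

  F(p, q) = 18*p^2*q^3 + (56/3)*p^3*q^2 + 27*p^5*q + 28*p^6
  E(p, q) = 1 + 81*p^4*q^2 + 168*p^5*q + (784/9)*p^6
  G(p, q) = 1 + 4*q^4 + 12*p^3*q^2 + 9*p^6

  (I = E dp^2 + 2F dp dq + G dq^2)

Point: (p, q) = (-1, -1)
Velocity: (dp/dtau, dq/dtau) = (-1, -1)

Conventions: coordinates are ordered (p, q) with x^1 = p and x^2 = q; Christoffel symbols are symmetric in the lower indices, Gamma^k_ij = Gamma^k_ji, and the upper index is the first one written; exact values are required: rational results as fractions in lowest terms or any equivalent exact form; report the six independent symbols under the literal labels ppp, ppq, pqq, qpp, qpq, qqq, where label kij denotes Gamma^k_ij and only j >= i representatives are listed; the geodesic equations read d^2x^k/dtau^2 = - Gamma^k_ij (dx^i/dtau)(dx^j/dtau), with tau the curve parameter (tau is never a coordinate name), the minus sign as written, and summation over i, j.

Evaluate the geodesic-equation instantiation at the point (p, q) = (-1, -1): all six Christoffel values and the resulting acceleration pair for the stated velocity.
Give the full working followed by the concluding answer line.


E = 3034/9, F = 55/3, G = 2 at the point
E_p = -5060/3, E_q = -330, F_p = -211, F_q = 193/3, G_p = -18, G_q = 8
EG - F^2 = 3043/9;  g^inv = (9/3043) * [[2, -55/3], [-55/3, 3034/9]]
first-kind symbols [ij,l] = (1/2)(d_i g_jl + d_j g_il - d_l g_ij): [pp,p] = E_p/2 = -2530/3, [pp,q] = F_p - E_q/2 = -46, [pq,p] = E_q/2 = -165, [pq,q] = G_p/2 = -9, [qq,p] = F_q - G_p/2 = 220/3, [qq,q] = G_q/2 = 4
Gamma^p_ij = (G*[ij,p] - F*[ij,q])/(EG - F^2), Gamma^q_ij = (E*[ij,q] - F*[ij,p])/(EG - F^2)
Gamma_ppp = -7590/3043, Gamma_ppq = -1485/3043, Gamma_pqq = 660/3043, Gamma_qpp = -414/3043, Gamma_qpq = -81/3043, Gamma_qqq = 36/3043
d^2p/dtau^2 = -(Gamma_ppp*(-1)^2 + 2*Gamma_ppq*(-1)*(-1) + Gamma_pqq*(-1)^2) = 9900/3043
d^2q/dtau^2 = -(Gamma_qpp*(-1)^2 + 2*Gamma_qpq*(-1)*(-1) + Gamma_qqq*(-1)^2) = 540/3043

Answer: Gamma_ppp = -7590/3043, Gamma_ppq = -1485/3043, Gamma_pqq = 660/3043, Gamma_qpp = -414/3043, Gamma_qpq = -81/3043, Gamma_qqq = 36/3043; accelerations (d^2p/dtau^2, d^2q/dtau^2) = (9900/3043, 540/3043)


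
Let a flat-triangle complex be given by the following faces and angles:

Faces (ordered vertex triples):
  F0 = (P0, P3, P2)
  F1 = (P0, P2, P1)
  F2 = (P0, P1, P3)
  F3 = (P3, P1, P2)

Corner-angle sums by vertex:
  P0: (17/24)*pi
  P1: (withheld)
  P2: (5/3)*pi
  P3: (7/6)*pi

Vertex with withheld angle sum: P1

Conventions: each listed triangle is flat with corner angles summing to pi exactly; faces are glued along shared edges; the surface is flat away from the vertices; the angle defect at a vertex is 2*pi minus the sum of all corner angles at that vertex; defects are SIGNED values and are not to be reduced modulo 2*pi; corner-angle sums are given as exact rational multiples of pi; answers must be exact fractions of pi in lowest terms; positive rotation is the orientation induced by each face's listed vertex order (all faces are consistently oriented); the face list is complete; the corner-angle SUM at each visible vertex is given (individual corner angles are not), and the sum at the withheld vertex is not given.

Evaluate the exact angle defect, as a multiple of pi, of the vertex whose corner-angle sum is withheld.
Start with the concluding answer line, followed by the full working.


Answer: defect(P1) = (37/24)*pi

V = 4, E = 6, F = 4; chi = V - E + F = 2
Gauss-Bonnet: total defect = 2*pi*chi = 4*pi; visible defects sum to (59/24)*pi


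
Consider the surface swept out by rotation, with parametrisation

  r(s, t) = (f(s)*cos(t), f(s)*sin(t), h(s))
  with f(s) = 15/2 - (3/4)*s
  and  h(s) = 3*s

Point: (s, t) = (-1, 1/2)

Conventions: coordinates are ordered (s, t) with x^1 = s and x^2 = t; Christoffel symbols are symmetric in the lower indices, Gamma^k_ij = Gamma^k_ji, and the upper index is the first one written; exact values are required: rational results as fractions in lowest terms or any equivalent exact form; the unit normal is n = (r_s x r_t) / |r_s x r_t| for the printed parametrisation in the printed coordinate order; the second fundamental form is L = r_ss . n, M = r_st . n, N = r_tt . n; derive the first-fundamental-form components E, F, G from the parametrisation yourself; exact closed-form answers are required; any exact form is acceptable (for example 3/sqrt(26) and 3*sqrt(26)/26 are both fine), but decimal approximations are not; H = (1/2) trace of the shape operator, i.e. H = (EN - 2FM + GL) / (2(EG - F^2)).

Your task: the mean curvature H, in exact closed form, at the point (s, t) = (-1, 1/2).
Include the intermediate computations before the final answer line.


f = 33/4, f' = -3/4, f'' = 0, h' = 3, h'' = 0
E = 153/16, F = 0, G = 1089/16; answer radicand W^2 = 153/16
unnormalised second-form numerators: l = 0, m = 0, n = 99/4; L = l/sqrt(153/16), and similarly M = m/sqrt(W^2), N = n/sqrt(W^2)
H = (E*n - 2*F*m + G*l) / (2*(EG - F^2)*sqrt(W^2)); E*n - 2*F*m + G*l = 15147/64, EG - F^2 = 166617/256, so H = (2/11)/sqrt(153/16)

Answer: H = 8*sqrt(17)/561


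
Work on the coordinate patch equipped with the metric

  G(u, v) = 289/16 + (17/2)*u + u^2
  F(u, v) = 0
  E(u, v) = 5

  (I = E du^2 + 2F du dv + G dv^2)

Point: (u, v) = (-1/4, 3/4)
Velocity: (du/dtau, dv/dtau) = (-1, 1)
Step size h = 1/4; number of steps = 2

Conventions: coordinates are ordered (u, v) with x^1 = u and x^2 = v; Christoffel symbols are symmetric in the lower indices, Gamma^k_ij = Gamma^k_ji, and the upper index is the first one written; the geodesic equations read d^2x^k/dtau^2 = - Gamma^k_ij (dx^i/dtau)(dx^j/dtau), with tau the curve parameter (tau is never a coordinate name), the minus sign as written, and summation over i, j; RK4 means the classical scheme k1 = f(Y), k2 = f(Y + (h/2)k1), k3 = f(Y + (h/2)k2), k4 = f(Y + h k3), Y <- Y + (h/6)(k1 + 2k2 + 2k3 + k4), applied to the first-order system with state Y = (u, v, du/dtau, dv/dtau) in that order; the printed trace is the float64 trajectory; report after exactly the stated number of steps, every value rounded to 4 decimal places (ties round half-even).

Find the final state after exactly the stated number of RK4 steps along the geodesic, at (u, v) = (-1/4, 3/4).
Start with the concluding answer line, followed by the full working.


Answer: u = -0.6375, v = 1.3095, du/dtau = -0.5259, dv/dtau = 1.2261

f(Y) = (du/dtau, dv/dtau, -Gamma^u_ij Y'^i Y'^j, -Gamma^v_ij Y'^i Y'^j) with the Gammas evaluated at the stage position; h = 0.250000; intermediate values shown to 6 dp
step 0: u = -0.2500, v = 0.7500, du/dtau = -1.0000, dv/dtau = 1.0000
step 1:
  k1: at (u, v) = (-0.250000, 0.750000), (du/dtau, dv/dtau) = (-1.000000, 1.000000); Gamma_uuu = 0.000000, Gamma_uuv = 0.000000, Gamma_uvv = -0.800000, Gamma_vuu = 0.000000, Gamma_vuv = 0.250000, Gamma_vvv = 0.000000; k1 = (-1.000000, 1.000000, 0.800000, 0.500000)
  k2: at (u, v) = (-0.375000, 0.875000), (du/dtau, dv/dtau) = (-0.900000, 1.062500); Gamma_uuu = 0.000000, Gamma_uuv = 0.000000, Gamma_uvv = -0.775000, Gamma_vuu = 0.000000, Gamma_vuv = 0.258065, Gamma_vvv = 0.000000; k2 = (-0.900000, 1.062500, 0.874902, 0.493548)
  k3: at (u, v) = (-0.362500, 0.882812), (du/dtau, dv/dtau) = (-0.890637, 1.061694); Gamma_uuu = 0.000000, Gamma_uuv = 0.000000, Gamma_uvv = -0.777500, Gamma_vuu = 0.000000, Gamma_vuv = 0.257235, Gamma_vvv = 0.000000; k3 = (-0.890637, 1.061694, 0.876393, 0.486474)
  k4: at (u, v) = (-0.472659, 1.015423), (du/dtau, dv/dtau) = (-0.780902, 1.121618); Gamma_uuu = 0.000000, Gamma_uuv = 0.000000, Gamma_uvv = -0.755468, Gamma_vuu = 0.000000, Gamma_vuv = 0.264737, Gamma_vvv = 0.000000; k4 = (-0.780902, 1.121618, 0.950400, 0.463752)
  Y <- Y + (h/6)(k1 + 2k2 + 2k3 + k4): u = -0.4734, v = 1.0154, du/dtau = -0.7811, dv/dtau = 1.1218
step 2:
  k1: at (u, v) = (-0.473424, 1.015417), (du/dtau, dv/dtau) = (-0.781125, 1.121825); Gamma_uuu = 0.000000, Gamma_uuv = 0.000000, Gamma_uvv = -0.755315, Gamma_vuu = 0.000000, Gamma_vuv = 0.264790, Gamma_vvv = 0.000000; k1 = (-0.781125, 1.121825, 0.950557, 0.464064)
  k2: at (u, v) = (-0.571065, 1.155645), (du/dtau, dv/dtau) = (-0.662306, 1.179833); Gamma_uuu = 0.000000, Gamma_uuv = 0.000000, Gamma_uvv = -0.735787, Gamma_vuu = 0.000000, Gamma_vuv = 0.271818, Gamma_vvv = 0.000000; k2 = (-0.662306, 1.179833, 1.024220, 0.424802)
  k3: at (u, v) = (-0.556212, 1.162896), (du/dtau, dv/dtau) = (-0.653098, 1.174925); Gamma_uuu = 0.000000, Gamma_uuv = 0.000000, Gamma_uvv = -0.738758, Gamma_vuu = 0.000000, Gamma_vuv = 0.270725, Gamma_vvv = 0.000000; k3 = (-0.653098, 1.174925, 1.019817, 0.415477)
  k4: at (u, v) = (-0.636698, 1.309148), (du/dtau, dv/dtau) = (-0.526171, 1.225694); Gamma_uuu = 0.000000, Gamma_uuv = 0.000000, Gamma_uvv = -0.722660, Gamma_vuu = 0.000000, Gamma_vuv = 0.276755, Gamma_vvv = 0.000000; k4 = (-0.526171, 1.225694, 1.085671, 0.356973)
  Y <- Y + (h/6)(k1 + 2k2 + 2k3 + k4): u = -0.6375, v = 1.3095, du/dtau = -0.5259, dv/dtau = 1.2261


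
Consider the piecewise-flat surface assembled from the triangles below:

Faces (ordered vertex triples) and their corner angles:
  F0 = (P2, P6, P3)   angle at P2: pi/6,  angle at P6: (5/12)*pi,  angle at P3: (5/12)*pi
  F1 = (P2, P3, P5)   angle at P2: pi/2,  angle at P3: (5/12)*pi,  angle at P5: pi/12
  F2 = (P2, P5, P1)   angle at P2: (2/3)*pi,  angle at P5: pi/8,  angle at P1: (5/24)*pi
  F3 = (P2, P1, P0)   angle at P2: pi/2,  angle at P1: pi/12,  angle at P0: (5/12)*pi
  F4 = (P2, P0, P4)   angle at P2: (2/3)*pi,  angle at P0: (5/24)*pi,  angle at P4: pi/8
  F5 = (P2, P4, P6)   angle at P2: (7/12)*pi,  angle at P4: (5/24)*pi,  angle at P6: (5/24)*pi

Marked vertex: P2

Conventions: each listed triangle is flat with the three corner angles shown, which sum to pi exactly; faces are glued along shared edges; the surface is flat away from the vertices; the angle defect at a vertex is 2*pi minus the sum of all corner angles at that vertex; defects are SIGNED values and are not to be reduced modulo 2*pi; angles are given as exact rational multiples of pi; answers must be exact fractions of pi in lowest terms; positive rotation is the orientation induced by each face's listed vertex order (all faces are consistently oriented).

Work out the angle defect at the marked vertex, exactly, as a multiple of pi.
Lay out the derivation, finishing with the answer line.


Sum of corner angles at P2: (37/12)*pi
defect = 2*pi - (37/12)*pi

Answer: defect(P2) = (-13/12)*pi


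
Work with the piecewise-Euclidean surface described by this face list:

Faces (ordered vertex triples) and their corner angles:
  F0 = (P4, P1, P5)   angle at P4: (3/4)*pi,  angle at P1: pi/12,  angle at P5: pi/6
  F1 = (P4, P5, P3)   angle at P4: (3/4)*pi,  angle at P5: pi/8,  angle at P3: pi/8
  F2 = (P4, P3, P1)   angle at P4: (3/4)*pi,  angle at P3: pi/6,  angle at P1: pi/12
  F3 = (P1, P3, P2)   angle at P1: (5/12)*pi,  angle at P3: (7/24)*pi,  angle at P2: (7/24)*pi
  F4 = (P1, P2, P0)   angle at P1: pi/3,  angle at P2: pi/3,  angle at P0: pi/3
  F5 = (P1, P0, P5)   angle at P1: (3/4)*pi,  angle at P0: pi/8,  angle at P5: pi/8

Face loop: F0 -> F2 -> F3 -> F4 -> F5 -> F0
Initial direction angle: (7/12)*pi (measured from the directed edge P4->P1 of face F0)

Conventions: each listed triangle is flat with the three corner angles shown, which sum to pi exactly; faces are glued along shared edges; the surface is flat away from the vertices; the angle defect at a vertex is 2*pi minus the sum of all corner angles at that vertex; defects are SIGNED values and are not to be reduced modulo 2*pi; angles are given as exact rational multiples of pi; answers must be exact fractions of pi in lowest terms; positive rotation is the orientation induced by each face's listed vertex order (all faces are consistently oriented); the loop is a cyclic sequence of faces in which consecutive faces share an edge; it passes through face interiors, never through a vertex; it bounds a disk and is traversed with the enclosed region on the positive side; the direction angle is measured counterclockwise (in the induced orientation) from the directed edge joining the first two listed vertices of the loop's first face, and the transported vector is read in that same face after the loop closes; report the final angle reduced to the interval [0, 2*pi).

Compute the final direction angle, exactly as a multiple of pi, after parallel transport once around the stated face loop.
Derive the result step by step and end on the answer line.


enclosed vertex P1: corner angles sum to (5/3)*pi, defect = 2*pi - (5/3)*pi = pi/3
holonomy = initial angle + sum of enclosed defects (mod 2*pi), positive in the induced orientation
final angle = (7/12)*pi + pi/3 = (11/12)*pi (mod 2*pi)

Answer: final direction angle = (11/12)*pi


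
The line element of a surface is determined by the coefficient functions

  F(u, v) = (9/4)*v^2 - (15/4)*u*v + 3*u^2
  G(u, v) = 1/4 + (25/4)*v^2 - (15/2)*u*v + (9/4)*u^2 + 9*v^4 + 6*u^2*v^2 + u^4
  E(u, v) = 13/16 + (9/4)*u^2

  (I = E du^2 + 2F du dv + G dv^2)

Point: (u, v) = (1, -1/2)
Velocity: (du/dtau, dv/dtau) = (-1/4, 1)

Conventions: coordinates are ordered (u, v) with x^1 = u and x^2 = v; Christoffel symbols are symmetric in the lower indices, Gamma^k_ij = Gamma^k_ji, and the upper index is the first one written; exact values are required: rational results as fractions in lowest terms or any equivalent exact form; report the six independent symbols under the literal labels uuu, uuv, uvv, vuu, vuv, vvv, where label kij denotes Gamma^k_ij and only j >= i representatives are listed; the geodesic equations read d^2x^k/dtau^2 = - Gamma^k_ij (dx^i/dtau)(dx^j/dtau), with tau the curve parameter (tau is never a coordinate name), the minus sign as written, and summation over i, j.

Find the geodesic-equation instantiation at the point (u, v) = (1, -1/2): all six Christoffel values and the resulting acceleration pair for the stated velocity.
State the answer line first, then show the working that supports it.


Answer: Gamma_uuu = -54/11, Gamma_uuv = -122/11, Gamma_uvv = -22, Gamma_vuu = 1014/319, Gamma_vuv = 5978/957, Gamma_vvv = 860/87; accelerations (d^2u/dtau^2, d^2v/dtau^2) = (1475/88, -17763/2552)

E = 49/16, F = 87/16, G = 87/8 at the point
E_u = 9/2, E_v = 0, F_u = 63/8, F_v = -6, G_u = 61/4, G_v = -97/4
EG - F^2 = 957/256;  g^inv = (256/957) * [[87/8, -87/16], [-87/16, 49/16]]
first-kind symbols [ij,l] = (1/2)(d_i g_jl + d_j g_il - d_l g_ij): [uu,u] = E_u/2 = 9/4, [uu,v] = F_u - E_v/2 = 63/8, [uv,u] = E_v/2 = 0, [uv,v] = G_u/2 = 61/8, [vv,u] = F_v - G_u/2 = -109/8, [vv,v] = G_v/2 = -97/8
Gamma^u_ij = (G*[ij,u] - F*[ij,v])/(EG - F^2), Gamma^v_ij = (E*[ij,v] - F*[ij,u])/(EG - F^2)
Gamma_uuu = -54/11, Gamma_uuv = -122/11, Gamma_uvv = -22, Gamma_vuu = 1014/319, Gamma_vuv = 5978/957, Gamma_vvv = 860/87
d^2u/dtau^2 = -(Gamma_uuu*(-1/4)^2 + 2*Gamma_uuv*(-1/4)*(1) + Gamma_uvv*(1)^2) = 1475/88
d^2v/dtau^2 = -(Gamma_vuu*(-1/4)^2 + 2*Gamma_vuv*(-1/4)*(1) + Gamma_vvv*(1)^2) = -17763/2552


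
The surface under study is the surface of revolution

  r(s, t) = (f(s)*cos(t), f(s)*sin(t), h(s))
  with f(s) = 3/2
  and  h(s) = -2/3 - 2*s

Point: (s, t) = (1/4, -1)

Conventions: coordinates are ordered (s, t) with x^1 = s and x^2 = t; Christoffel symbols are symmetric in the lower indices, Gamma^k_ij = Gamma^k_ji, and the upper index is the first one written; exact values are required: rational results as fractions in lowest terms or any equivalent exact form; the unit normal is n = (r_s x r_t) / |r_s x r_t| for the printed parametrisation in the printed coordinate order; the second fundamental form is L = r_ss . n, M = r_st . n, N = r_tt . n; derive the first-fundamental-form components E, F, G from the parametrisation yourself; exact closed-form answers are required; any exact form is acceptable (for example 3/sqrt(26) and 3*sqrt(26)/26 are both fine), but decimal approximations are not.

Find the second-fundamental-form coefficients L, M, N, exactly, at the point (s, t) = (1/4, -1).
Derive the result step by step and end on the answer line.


f = 3/2, f' = 0, f'' = 0, h' = -2, h'' = 0
E = 4, F = 0, G = 9/4; answer radicand W^2 = 4
unnormalised second-form numerators: l = 0, m = 0, n = -3; L = l/sqrt(4), and similarly M = m/sqrt(W^2), N = n/sqrt(W^2)

Answer: L = 0, M = 0, N = -3/2
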